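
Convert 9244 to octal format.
Convert 9244 (decimal) → 9244 = 2×4096 + 2×512 + 3×8 + 4 → 0o22034 (octal)
0o22034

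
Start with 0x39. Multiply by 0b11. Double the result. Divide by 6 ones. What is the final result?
Convert 0x39 (hexadecimal) → 3×16 + 9 = 57 (decimal)
Start: 57
Convert 0b11 (binary) → 2 + 1 = 3 (decimal)
57 × 3 = 171
171 × 2 = 342
Convert 6 ones (place-value notation) → 6 (decimal)
342 ÷ 6 = 57
57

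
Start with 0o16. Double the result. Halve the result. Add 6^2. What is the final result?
Convert 0o16 (octal) → 1×8 + 6 = 14 (decimal)
Start: 14
14 × 2 = 28
28 ÷ 2 = 14
Convert 6^2 (power) → 36 (decimal)
14 + 36 = 50
50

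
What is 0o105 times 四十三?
Convert 0o105 (octal) → 1×64 + 5 = 69 (decimal)
Convert 四十三 (Chinese numeral) → 4×10 + 3 = 43 (decimal)
Compute 69 × 43 = 2967
2967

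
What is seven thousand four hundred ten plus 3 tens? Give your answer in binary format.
Convert seven thousand four hundred ten (English words) → 7×1000 + 4×100 + 10 = 7410 (decimal)
Convert 3 tens (place-value notation) → 3×10 = 30 (decimal)
Compute 7410 + 30 = 7440
Convert 7440 (decimal) → 7440 = 4096 + 2048 + 1024 + 256 + 16 → 0b1110100010000 (binary)
0b1110100010000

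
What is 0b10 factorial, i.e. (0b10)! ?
Convert 0b10 (binary) → 2 (decimal)
Compute 2! = 2
2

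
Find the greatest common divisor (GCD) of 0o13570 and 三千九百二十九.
Convert 0o13570 (octal) → 1×4096 + 3×512 + 5×64 + 7×8 = 6008 (decimal)
Convert 三千九百二十九 (Chinese numeral) → 3×1000 + 9×100 + 2×10 + 9 = 3929 (decimal)
Compute gcd(6008, 3929) = 1
1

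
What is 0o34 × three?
Convert 0o34 (octal) → 3×8 + 4 = 28 (decimal)
Convert three (English words) → 3 (decimal)
Compute 28 × 3 = 84
84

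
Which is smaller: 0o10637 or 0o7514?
Convert 0o10637 (octal) → 1×4096 + 6×64 + 3×8 + 7 = 4511 (decimal)
Convert 0o7514 (octal) → 7×512 + 5×64 + 1×8 + 4 = 3916 (decimal)
Compare 4511 vs 3916: smaller = 3916
3916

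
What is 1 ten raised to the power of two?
Convert 1 ten (place-value notation) → 1×10 = 10 (decimal)
Convert two (English words) → 2 (decimal)
Compute 10 ^ 2 = 100
100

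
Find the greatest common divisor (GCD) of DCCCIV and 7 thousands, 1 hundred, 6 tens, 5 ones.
Convert DCCCIV (Roman numeral) → 500 + 100 + 100 + 100 + 4 = 804 (decimal)
Convert 7 thousands, 1 hundred, 6 tens, 5 ones (place-value notation) → 7×1000 + 1×100 + 6×10 + 5 = 7165 (decimal)
Compute gcd(804, 7165) = 1
1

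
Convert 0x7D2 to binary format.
Convert 0x7D2 (hexadecimal) → 7×256 + 13×16 + 2 = 2002 (decimal)
Convert 2002 (decimal) → 2002 = 1024 + 512 + 256 + 128 + 64 + 16 + 2 → 0b11111010010 (binary)
0b11111010010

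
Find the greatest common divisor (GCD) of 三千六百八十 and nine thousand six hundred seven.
Convert 三千六百八十 (Chinese numeral) → 3×1000 + 6×100 + 8×10 = 3680 (decimal)
Convert nine thousand six hundred seven (English words) → 9×1000 + 6×100 + 7 = 9607 (decimal)
Compute gcd(3680, 9607) = 1
1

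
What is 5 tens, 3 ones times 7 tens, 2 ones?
Convert 5 tens, 3 ones (place-value notation) → 5×10 + 3 = 53 (decimal)
Convert 7 tens, 2 ones (place-value notation) → 7×10 + 2 = 72 (decimal)
Compute 53 × 72 = 3816
3816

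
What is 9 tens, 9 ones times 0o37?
Convert 9 tens, 9 ones (place-value notation) → 9×10 + 9 = 99 (decimal)
Convert 0o37 (octal) → 3×8 + 7 = 31 (decimal)
Compute 99 × 31 = 3069
3069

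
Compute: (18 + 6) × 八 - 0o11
Convert 八 (Chinese numeral) → 8 (decimal)
Convert 0o11 (octal) → 1×8 + 1 = 9 (decimal)
Expression in decimal: (18 + 6) × 8 - 9
Parentheses first: 18 + 6 = 24
Multiply: 24 × 8 = 192
Subtract: 192 - 9 = 183
183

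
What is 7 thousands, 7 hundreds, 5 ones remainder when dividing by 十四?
Convert 7 thousands, 7 hundreds, 5 ones (place-value notation) → 7×1000 + 7×100 + 5 = 7705 (decimal)
Convert 十四 (Chinese numeral) → 1×10 + 4 = 14 (decimal)
Compute 7705 mod 14 = 5
5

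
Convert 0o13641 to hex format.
Convert 0o13641 (octal) → 1×4096 + 3×512 + 6×64 + 4×8 + 1 = 6049 (decimal)
Convert 6049 (decimal) → 6049 = 1×4096 + 7×256 + 10×16 + 1 → 0x17A1 (hexadecimal)
0x17A1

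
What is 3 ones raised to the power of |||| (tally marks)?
Convert 3 ones (place-value notation) → 3 (decimal)
Convert |||| (tally marks) → 4 (decimal)
Compute 3 ^ 4 = 81
81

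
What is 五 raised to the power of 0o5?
Convert 五 (Chinese numeral) → 5 (decimal)
Convert 0o5 (octal) → 5 (decimal)
Compute 5 ^ 5 = 3125
3125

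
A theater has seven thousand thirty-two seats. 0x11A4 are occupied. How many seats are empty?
Convert seven thousand thirty-two (English words) → 7×1000 + 32 = 7032 (decimal)
Convert 0x11A4 (hexadecimal) → 1×4096 + 1×256 + 10×16 + 4 = 4516 (decimal)
Compute 7032 - 4516 = 2516
2516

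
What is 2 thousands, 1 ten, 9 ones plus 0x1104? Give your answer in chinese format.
Convert 2 thousands, 1 ten, 9 ones (place-value notation) → 2×1000 + 1×10 + 9 = 2019 (decimal)
Convert 0x1104 (hexadecimal) → 1×4096 + 1×256 + 4 = 4356 (decimal)
Compute 2019 + 4356 = 6375
Convert 6375 (decimal) → 6375 = 6×1000 + 3×100 + 7×10 + 5 → 六千三百七十五 (Chinese numeral)
六千三百七十五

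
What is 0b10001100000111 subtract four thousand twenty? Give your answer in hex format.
Convert 0b10001100000111 (binary) → 8192 + 512 + 256 + 4 + 2 + 1 = 8967 (decimal)
Convert four thousand twenty (English words) → 4×1000 + 20 = 4020 (decimal)
Compute 8967 - 4020 = 4947
Convert 4947 (decimal) → 4947 = 1×4096 + 3×256 + 5×16 + 3 → 0x1353 (hexadecimal)
0x1353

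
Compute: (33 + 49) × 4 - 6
Parentheses first: 33 + 49 = 82
Multiply: 82 × 4 = 328
Subtract: 328 - 6 = 322
322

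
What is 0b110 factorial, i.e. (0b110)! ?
Convert 0b110 (binary) → 4 + 2 = 6 (decimal)
Compute 6! = 720
720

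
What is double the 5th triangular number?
The 5th triangular number = 5×6/2 = 15
Compute 15 × 2 = 30
30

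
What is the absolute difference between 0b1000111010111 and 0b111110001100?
Convert 0b1000111010111 (binary) → 4096 + 256 + 128 + 64 + 16 + 4 + 2 + 1 = 4567 (decimal)
Convert 0b111110001100 (binary) → 2048 + 1024 + 512 + 256 + 128 + 8 + 4 = 3980 (decimal)
Compute |4567 - 3980| = 587
587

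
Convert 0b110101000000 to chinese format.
Convert 0b110101000000 (binary) → 2048 + 1024 + 256 + 64 = 3392 (decimal)
Convert 3392 (decimal) → 3392 = 3×1000 + 3×100 + 9×10 + 2 → 三千三百九十二 (Chinese numeral)
三千三百九十二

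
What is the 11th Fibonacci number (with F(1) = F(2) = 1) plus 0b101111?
The 11th Fibonacci number (with F(1) = F(2) = 1): 1, 1, 2, 3, 5, 8, 13, 21, 34, 55, 89 → 89
Convert 0b101111 (binary) → 32 + 8 + 4 + 2 + 1 = 47 (decimal)
Compute 89 + 47 = 136
136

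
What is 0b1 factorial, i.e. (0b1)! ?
Convert 0b1 (binary) → 1 (decimal)
Compute 1! = 1
1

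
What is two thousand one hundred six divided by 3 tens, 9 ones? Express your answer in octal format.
Convert two thousand one hundred six (English words) → 2×1000 + 1×100 + 6 = 2106 (decimal)
Convert 3 tens, 9 ones (place-value notation) → 3×10 + 9 = 39 (decimal)
Compute 2106 ÷ 39 = 54
Convert 54 (decimal) → 54 = 6×8 + 6 → 0o66 (octal)
0o66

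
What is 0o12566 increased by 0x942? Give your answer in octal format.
Convert 0o12566 (octal) → 1×4096 + 2×512 + 5×64 + 6×8 + 6 = 5494 (decimal)
Convert 0x942 (hexadecimal) → 9×256 + 4×16 + 2 = 2370 (decimal)
Compute 5494 + 2370 = 7864
Convert 7864 (decimal) → 7864 = 1×4096 + 7×512 + 2×64 + 7×8 → 0o17270 (octal)
0o17270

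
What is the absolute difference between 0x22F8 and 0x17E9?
Convert 0x22F8 (hexadecimal) → 2×4096 + 2×256 + 15×16 + 8 = 8952 (decimal)
Convert 0x17E9 (hexadecimal) → 1×4096 + 7×256 + 14×16 + 9 = 6121 (decimal)
Compute |8952 - 6121| = 2831
2831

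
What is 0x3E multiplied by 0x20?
Convert 0x3E (hexadecimal) → 3×16 + 14 = 62 (decimal)
Convert 0x20 (hexadecimal) → 2×16 = 32 (decimal)
Compute 62 × 32 = 1984
1984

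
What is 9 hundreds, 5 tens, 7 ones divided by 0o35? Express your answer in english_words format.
Convert 9 hundreds, 5 tens, 7 ones (place-value notation) → 9×100 + 5×10 + 7 = 957 (decimal)
Convert 0o35 (octal) → 3×8 + 5 = 29 (decimal)
Compute 957 ÷ 29 = 33
Convert 33 (decimal) → thirty-three (English words)
thirty-three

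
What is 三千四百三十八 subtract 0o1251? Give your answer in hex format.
Convert 三千四百三十八 (Chinese numeral) → 3×1000 + 4×100 + 3×10 + 8 = 3438 (decimal)
Convert 0o1251 (octal) → 1×512 + 2×64 + 5×8 + 1 = 681 (decimal)
Compute 3438 - 681 = 2757
Convert 2757 (decimal) → 2757 = 10×256 + 12×16 + 5 → 0xAC5 (hexadecimal)
0xAC5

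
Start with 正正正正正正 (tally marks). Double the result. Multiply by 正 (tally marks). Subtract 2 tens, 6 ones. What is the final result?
Convert 正正正正正正 (tally marks) → 5 + 5 + 5 + 5 + 5 + 5 = 30 (decimal)
Start: 30
30 × 2 = 60
Convert 正 (tally marks) → 5 (decimal)
60 × 5 = 300
Convert 2 tens, 6 ones (place-value notation) → 2×10 + 6 = 26 (decimal)
300 - 26 = 274
274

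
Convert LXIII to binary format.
Convert LXIII (Roman numeral) → 50 + 10 + 1 + 1 + 1 = 63 (decimal)
Convert 63 (decimal) → 63 = 32 + 16 + 8 + 4 + 2 + 1 → 0b111111 (binary)
0b111111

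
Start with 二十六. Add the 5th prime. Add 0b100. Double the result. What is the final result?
Convert 二十六 (Chinese numeral) → 2×10 + 6 = 26 (decimal)
Start: 26
Convert the 5th prime (prime index) → 11 (decimal)
26 + 11 = 37
Convert 0b100 (binary) → 4 (decimal)
37 + 4 = 41
41 × 2 = 82
82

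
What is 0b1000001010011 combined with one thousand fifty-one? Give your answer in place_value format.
Convert 0b1000001010011 (binary) → 4096 + 64 + 16 + 2 + 1 = 4179 (decimal)
Convert one thousand fifty-one (English words) → 1×1000 + 51 = 1051 (decimal)
Compute 4179 + 1051 = 5230
Convert 5230 (decimal) → 5230 = 5×1000 + 2×100 + 3×10 → 5 thousands, 2 hundreds, 3 tens (place-value notation)
5 thousands, 2 hundreds, 3 tens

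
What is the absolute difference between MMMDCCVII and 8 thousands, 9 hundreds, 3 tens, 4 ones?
Convert MMMDCCVII (Roman numeral) → 1000 + 1000 + 1000 + 500 + 100 + 100 + 5 + 1 + 1 = 3707 (decimal)
Convert 8 thousands, 9 hundreds, 3 tens, 4 ones (place-value notation) → 8×1000 + 9×100 + 3×10 + 4 = 8934 (decimal)
Compute |3707 - 8934| = 5227
5227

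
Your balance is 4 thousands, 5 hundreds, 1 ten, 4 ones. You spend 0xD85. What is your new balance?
Convert 4 thousands, 5 hundreds, 1 ten, 4 ones (place-value notation) → 4×1000 + 5×100 + 1×10 + 4 = 4514 (decimal)
Convert 0xD85 (hexadecimal) → 13×256 + 8×16 + 5 = 3461 (decimal)
Compute 4514 - 3461 = 1053
1053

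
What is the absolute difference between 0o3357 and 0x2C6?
Convert 0o3357 (octal) → 3×512 + 3×64 + 5×8 + 7 = 1775 (decimal)
Convert 0x2C6 (hexadecimal) → 2×256 + 12×16 + 6 = 710 (decimal)
Compute |1775 - 710| = 1065
1065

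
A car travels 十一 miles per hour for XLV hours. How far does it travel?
Convert 十一 (Chinese numeral) → 1×10 + 1 = 11 (decimal)
Convert XLV (Roman numeral) → 40 + 5 = 45 (decimal)
Compute 11 × 45 = 495
495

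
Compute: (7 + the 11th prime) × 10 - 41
Convert the 11th prime (prime index) → 31 (decimal)
Expression in decimal: (7 + 31) × 10 - 41
Parentheses first: 7 + 31 = 38
Multiply: 38 × 10 = 380
Subtract: 380 - 41 = 339
339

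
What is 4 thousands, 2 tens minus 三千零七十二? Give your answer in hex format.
Convert 4 thousands, 2 tens (place-value notation) → 4×1000 + 2×10 = 4020 (decimal)
Convert 三千零七十二 (Chinese numeral) → 3×1000 + 7×10 + 2 = 3072 (decimal)
Compute 4020 - 3072 = 948
Convert 948 (decimal) → 948 = 3×256 + 11×16 + 4 → 0x3B4 (hexadecimal)
0x3B4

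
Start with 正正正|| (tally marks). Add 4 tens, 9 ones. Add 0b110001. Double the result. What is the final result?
Convert 正正正|| (tally marks) → 5 + 5 + 5 + 2 = 17 (decimal)
Start: 17
Convert 4 tens, 9 ones (place-value notation) → 4×10 + 9 = 49 (decimal)
17 + 49 = 66
Convert 0b110001 (binary) → 32 + 16 + 1 = 49 (decimal)
66 + 49 = 115
115 × 2 = 230
230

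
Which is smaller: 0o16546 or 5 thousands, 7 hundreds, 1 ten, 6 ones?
Convert 0o16546 (octal) → 1×4096 + 6×512 + 5×64 + 4×8 + 6 = 7526 (decimal)
Convert 5 thousands, 7 hundreds, 1 ten, 6 ones (place-value notation) → 5×1000 + 7×100 + 1×10 + 6 = 5716 (decimal)
Compare 7526 vs 5716: smaller = 5716
5716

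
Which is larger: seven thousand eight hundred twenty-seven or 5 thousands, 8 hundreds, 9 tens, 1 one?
Convert seven thousand eight hundred twenty-seven (English words) → 7×1000 + 8×100 + 27 = 7827 (decimal)
Convert 5 thousands, 8 hundreds, 9 tens, 1 one (place-value notation) → 5×1000 + 8×100 + 9×10 + 1 = 5891 (decimal)
Compare 7827 vs 5891: larger = 7827
7827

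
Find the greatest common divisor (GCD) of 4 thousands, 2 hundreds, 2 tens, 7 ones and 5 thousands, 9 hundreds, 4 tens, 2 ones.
Convert 4 thousands, 2 hundreds, 2 tens, 7 ones (place-value notation) → 4×1000 + 2×100 + 2×10 + 7 = 4227 (decimal)
Convert 5 thousands, 9 hundreds, 4 tens, 2 ones (place-value notation) → 5×1000 + 9×100 + 4×10 + 2 = 5942 (decimal)
Compute gcd(4227, 5942) = 1
1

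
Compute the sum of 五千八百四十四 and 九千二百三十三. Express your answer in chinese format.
Convert 五千八百四十四 (Chinese numeral) → 5×1000 + 8×100 + 4×10 + 4 = 5844 (decimal)
Convert 九千二百三十三 (Chinese numeral) → 9×1000 + 2×100 + 3×10 + 3 = 9233 (decimal)
Compute 5844 + 9233 = 15077
Convert 15077 (decimal) → 15077 = 1×10000 + 5×1000 + 7×10 + 7 → 一万五千零七十七 (Chinese numeral)
一万五千零七十七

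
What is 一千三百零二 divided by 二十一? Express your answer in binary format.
Convert 一千三百零二 (Chinese numeral) → 1×1000 + 3×100 + 2 = 1302 (decimal)
Convert 二十一 (Chinese numeral) → 2×10 + 1 = 21 (decimal)
Compute 1302 ÷ 21 = 62
Convert 62 (decimal) → 62 = 32 + 16 + 8 + 4 + 2 → 0b111110 (binary)
0b111110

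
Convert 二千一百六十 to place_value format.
Convert 二千一百六十 (Chinese numeral) → 2×1000 + 1×100 + 6×10 = 2160 (decimal)
Convert 2160 (decimal) → 2160 = 2×1000 + 1×100 + 6×10 → 2 thousands, 1 hundred, 6 tens (place-value notation)
2 thousands, 1 hundred, 6 tens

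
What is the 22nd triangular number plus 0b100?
The 22nd triangular number = 22×23/2 = 253
Convert 0b100 (binary) → 4 (decimal)
Compute 253 + 4 = 257
257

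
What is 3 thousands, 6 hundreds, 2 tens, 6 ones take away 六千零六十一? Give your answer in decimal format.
Convert 3 thousands, 6 hundreds, 2 tens, 6 ones (place-value notation) → 3×1000 + 6×100 + 2×10 + 6 = 3626 (decimal)
Convert 六千零六十一 (Chinese numeral) → 6×1000 + 6×10 + 1 = 6061 (decimal)
Compute 3626 - 6061 = -2435
-2435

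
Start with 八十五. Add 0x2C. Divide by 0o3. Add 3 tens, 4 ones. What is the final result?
Convert 八十五 (Chinese numeral) → 8×10 + 5 = 85 (decimal)
Start: 85
Convert 0x2C (hexadecimal) → 2×16 + 12 = 44 (decimal)
85 + 44 = 129
Convert 0o3 (octal) → 3 (decimal)
129 ÷ 3 = 43
Convert 3 tens, 4 ones (place-value notation) → 3×10 + 4 = 34 (decimal)
43 + 34 = 77
77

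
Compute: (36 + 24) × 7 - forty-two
Convert forty-two (English words) → 42 (decimal)
Expression in decimal: (36 + 24) × 7 - 42
Parentheses first: 36 + 24 = 60
Multiply: 60 × 7 = 420
Subtract: 420 - 42 = 378
378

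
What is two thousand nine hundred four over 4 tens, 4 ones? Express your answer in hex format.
Convert two thousand nine hundred four (English words) → 2×1000 + 9×100 + 4 = 2904 (decimal)
Convert 4 tens, 4 ones (place-value notation) → 4×10 + 4 = 44 (decimal)
Compute 2904 ÷ 44 = 66
Convert 66 (decimal) → 66 = 4×16 + 2 → 0x42 (hexadecimal)
0x42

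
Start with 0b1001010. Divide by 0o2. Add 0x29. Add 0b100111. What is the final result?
Convert 0b1001010 (binary) → 64 + 8 + 2 = 74 (decimal)
Start: 74
Convert 0o2 (octal) → 2 (decimal)
74 ÷ 2 = 37
Convert 0x29 (hexadecimal) → 2×16 + 9 = 41 (decimal)
37 + 41 = 78
Convert 0b100111 (binary) → 32 + 4 + 2 + 1 = 39 (decimal)
78 + 39 = 117
117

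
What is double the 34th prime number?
The 34th prime number = 139
Compute 139 × 2 = 278
278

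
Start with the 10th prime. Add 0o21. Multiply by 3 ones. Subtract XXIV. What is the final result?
Convert the 10th prime (prime index) → 29 (decimal)
Start: 29
Convert 0o21 (octal) → 2×8 + 1 = 17 (decimal)
29 + 17 = 46
Convert 3 ones (place-value notation) → 3 (decimal)
46 × 3 = 138
Convert XXIV (Roman numeral) → 10 + 10 + 4 = 24 (decimal)
138 - 24 = 114
114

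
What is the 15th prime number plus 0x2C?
The 15th prime number = 47
Convert 0x2C (hexadecimal) → 2×16 + 12 = 44 (decimal)
Compute 47 + 44 = 91
91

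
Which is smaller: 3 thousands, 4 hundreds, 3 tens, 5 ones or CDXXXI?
Convert 3 thousands, 4 hundreds, 3 tens, 5 ones (place-value notation) → 3×1000 + 4×100 + 3×10 + 5 = 3435 (decimal)
Convert CDXXXI (Roman numeral) → 400 + 10 + 10 + 10 + 1 = 431 (decimal)
Compare 3435 vs 431: smaller = 431
431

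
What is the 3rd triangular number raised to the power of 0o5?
Convert the 3rd triangular number (triangular index) → 3×4/2 = 6 (decimal)
Convert 0o5 (octal) → 5 (decimal)
Compute 6 ^ 5 = 7776
7776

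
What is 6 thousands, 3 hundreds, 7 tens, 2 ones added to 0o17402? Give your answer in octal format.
Convert 6 thousands, 3 hundreds, 7 tens, 2 ones (place-value notation) → 6×1000 + 3×100 + 7×10 + 2 = 6372 (decimal)
Convert 0o17402 (octal) → 1×4096 + 7×512 + 4×64 + 2 = 7938 (decimal)
Compute 6372 + 7938 = 14310
Convert 14310 (decimal) → 14310 = 3×4096 + 3×512 + 7×64 + 4×8 + 6 → 0o33746 (octal)
0o33746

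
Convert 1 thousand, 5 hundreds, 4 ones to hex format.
Convert 1 thousand, 5 hundreds, 4 ones (place-value notation) → 1×1000 + 5×100 + 4 = 1504 (decimal)
Convert 1504 (decimal) → 1504 = 5×256 + 14×16 → 0x5E0 (hexadecimal)
0x5E0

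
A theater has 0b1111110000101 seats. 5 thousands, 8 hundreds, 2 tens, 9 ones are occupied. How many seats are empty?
Convert 0b1111110000101 (binary) → 4096 + 2048 + 1024 + 512 + 256 + 128 + 4 + 1 = 8069 (decimal)
Convert 5 thousands, 8 hundreds, 2 tens, 9 ones (place-value notation) → 5×1000 + 8×100 + 2×10 + 9 = 5829 (decimal)
Compute 8069 - 5829 = 2240
2240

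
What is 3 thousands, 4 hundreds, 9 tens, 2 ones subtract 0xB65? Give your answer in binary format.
Convert 3 thousands, 4 hundreds, 9 tens, 2 ones (place-value notation) → 3×1000 + 4×100 + 9×10 + 2 = 3492 (decimal)
Convert 0xB65 (hexadecimal) → 11×256 + 6×16 + 5 = 2917 (decimal)
Compute 3492 - 2917 = 575
Convert 575 (decimal) → 575 = 512 + 32 + 16 + 8 + 4 + 2 + 1 → 0b1000111111 (binary)
0b1000111111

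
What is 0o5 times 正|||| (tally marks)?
Convert 0o5 (octal) → 5 (decimal)
Convert 正|||| (tally marks) → 5 + 4 = 9 (decimal)
Compute 5 × 9 = 45
45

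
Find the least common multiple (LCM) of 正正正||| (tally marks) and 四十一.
Convert 正正正||| (tally marks) → 5 + 5 + 5 + 3 = 18 (decimal)
Convert 四十一 (Chinese numeral) → 4×10 + 1 = 41 (decimal)
Compute lcm(18, 41) = 738
738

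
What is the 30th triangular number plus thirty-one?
The 30th triangular number = 30×31/2 = 465
Convert thirty-one (English words) → 31 (decimal)
Compute 465 + 31 = 496
496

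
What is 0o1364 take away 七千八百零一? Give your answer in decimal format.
Convert 0o1364 (octal) → 1×512 + 3×64 + 6×8 + 4 = 756 (decimal)
Convert 七千八百零一 (Chinese numeral) → 7×1000 + 8×100 + 1 = 7801 (decimal)
Compute 756 - 7801 = -7045
-7045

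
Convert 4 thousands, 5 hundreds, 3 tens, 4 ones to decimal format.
Convert 4 thousands, 5 hundreds, 3 tens, 4 ones (place-value notation) → 4×1000 + 5×100 + 3×10 + 4 = 4534 (decimal)
4534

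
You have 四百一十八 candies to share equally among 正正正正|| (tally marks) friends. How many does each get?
Convert 四百一十八 (Chinese numeral) → 4×100 + 1×10 + 8 = 418 (decimal)
Convert 正正正正|| (tally marks) → 5 + 5 + 5 + 5 + 2 = 22 (decimal)
Compute 418 ÷ 22 = 19
19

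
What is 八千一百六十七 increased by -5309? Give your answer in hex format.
Convert 八千一百六十七 (Chinese numeral) → 8×1000 + 1×100 + 6×10 + 7 = 8167 (decimal)
Compute 8167 + -5309 = 2858
Convert 2858 (decimal) → 2858 = 11×256 + 2×16 + 10 → 0xB2A (hexadecimal)
0xB2A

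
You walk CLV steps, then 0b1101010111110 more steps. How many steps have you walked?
Convert CLV (Roman numeral) → 100 + 50 + 5 = 155 (decimal)
Convert 0b1101010111110 (binary) → 4096 + 2048 + 512 + 128 + 32 + 16 + 8 + 4 + 2 = 6846 (decimal)
Compute 155 + 6846 = 7001
7001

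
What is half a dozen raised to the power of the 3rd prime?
Convert half a dozen (colloquial) → 6 (decimal)
Convert the 3rd prime (prime index) → 5 (decimal)
Compute 6 ^ 5 = 7776
7776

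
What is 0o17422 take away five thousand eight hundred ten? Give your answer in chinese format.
Convert 0o17422 (octal) → 1×4096 + 7×512 + 4×64 + 2×8 + 2 = 7954 (decimal)
Convert five thousand eight hundred ten (English words) → 5×1000 + 8×100 + 10 = 5810 (decimal)
Compute 7954 - 5810 = 2144
Convert 2144 (decimal) → 2144 = 2×1000 + 1×100 + 4×10 + 4 → 二千一百四十四 (Chinese numeral)
二千一百四十四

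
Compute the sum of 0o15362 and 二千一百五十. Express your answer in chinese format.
Convert 0o15362 (octal) → 1×4096 + 5×512 + 3×64 + 6×8 + 2 = 6898 (decimal)
Convert 二千一百五十 (Chinese numeral) → 2×1000 + 1×100 + 5×10 = 2150 (decimal)
Compute 6898 + 2150 = 9048
Convert 9048 (decimal) → 9048 = 9×1000 + 4×10 + 8 → 九千零四十八 (Chinese numeral)
九千零四十八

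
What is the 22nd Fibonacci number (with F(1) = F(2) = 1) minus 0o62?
The 22nd Fibonacci number (with F(1) = F(2) = 1) = 17711
Convert 0o62 (octal) → 6×8 + 2 = 50 (decimal)
Compute 17711 - 50 = 17661
17661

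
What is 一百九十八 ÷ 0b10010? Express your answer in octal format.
Convert 一百九十八 (Chinese numeral) → 1×100 + 9×10 + 8 = 198 (decimal)
Convert 0b10010 (binary) → 16 + 2 = 18 (decimal)
Compute 198 ÷ 18 = 11
Convert 11 (decimal) → 11 = 1×8 + 3 → 0o13 (octal)
0o13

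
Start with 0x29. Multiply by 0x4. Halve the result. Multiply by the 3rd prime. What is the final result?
Convert 0x29 (hexadecimal) → 2×16 + 9 = 41 (decimal)
Start: 41
Convert 0x4 (hexadecimal) → 4 (decimal)
41 × 4 = 164
164 ÷ 2 = 82
Convert the 3rd prime (prime index) → 5 (decimal)
82 × 5 = 410
410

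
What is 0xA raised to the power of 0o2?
Convert 0xA (hexadecimal) → 10 (decimal)
Convert 0o2 (octal) → 2 (decimal)
Compute 10 ^ 2 = 100
100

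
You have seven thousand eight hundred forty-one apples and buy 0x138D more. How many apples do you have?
Convert seven thousand eight hundred forty-one (English words) → 7×1000 + 8×100 + 41 = 7841 (decimal)
Convert 0x138D (hexadecimal) → 1×4096 + 3×256 + 8×16 + 13 = 5005 (decimal)
Compute 7841 + 5005 = 12846
12846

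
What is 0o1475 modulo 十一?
Convert 0o1475 (octal) → 1×512 + 4×64 + 7×8 + 5 = 829 (decimal)
Convert 十一 (Chinese numeral) → 1×10 + 1 = 11 (decimal)
Compute 829 mod 11 = 4
4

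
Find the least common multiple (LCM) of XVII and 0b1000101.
Convert XVII (Roman numeral) → 10 + 5 + 1 + 1 = 17 (decimal)
Convert 0b1000101 (binary) → 64 + 4 + 1 = 69 (decimal)
Compute lcm(17, 69) = 1173
1173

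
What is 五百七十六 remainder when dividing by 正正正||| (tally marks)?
Convert 五百七十六 (Chinese numeral) → 5×100 + 7×10 + 6 = 576 (decimal)
Convert 正正正||| (tally marks) → 5 + 5 + 5 + 3 = 18 (decimal)
Compute 576 mod 18 = 0
0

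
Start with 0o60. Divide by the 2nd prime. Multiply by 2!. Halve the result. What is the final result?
Convert 0o60 (octal) → 6×8 = 48 (decimal)
Start: 48
Convert the 2nd prime (prime index) → 3 (decimal)
48 ÷ 3 = 16
Convert 2! (factorial) → 2 (decimal)
16 × 2 = 32
32 ÷ 2 = 16
16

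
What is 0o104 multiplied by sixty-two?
Convert 0o104 (octal) → 1×64 + 4 = 68 (decimal)
Convert sixty-two (English words) → 62 (decimal)
Compute 68 × 62 = 4216
4216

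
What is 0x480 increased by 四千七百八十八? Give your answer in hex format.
Convert 0x480 (hexadecimal) → 4×256 + 8×16 = 1152 (decimal)
Convert 四千七百八十八 (Chinese numeral) → 4×1000 + 7×100 + 8×10 + 8 = 4788 (decimal)
Compute 1152 + 4788 = 5940
Convert 5940 (decimal) → 5940 = 1×4096 + 7×256 + 3×16 + 4 → 0x1734 (hexadecimal)
0x1734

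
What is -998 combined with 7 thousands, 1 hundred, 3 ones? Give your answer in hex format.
Convert 7 thousands, 1 hundred, 3 ones (place-value notation) → 7×1000 + 1×100 + 3 = 7103 (decimal)
Compute -998 + 7103 = 6105
Convert 6105 (decimal) → 6105 = 1×4096 + 7×256 + 13×16 + 9 → 0x17D9 (hexadecimal)
0x17D9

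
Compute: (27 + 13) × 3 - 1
Parentheses first: 27 + 13 = 40
Multiply: 40 × 3 = 120
Subtract: 120 - 1 = 119
119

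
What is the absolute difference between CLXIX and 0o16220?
Convert CLXIX (Roman numeral) → 100 + 50 + 10 + 9 = 169 (decimal)
Convert 0o16220 (octal) → 1×4096 + 6×512 + 2×64 + 2×8 = 7312 (decimal)
Compute |169 - 7312| = 7143
7143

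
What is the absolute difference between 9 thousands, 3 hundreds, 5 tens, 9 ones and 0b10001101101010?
Convert 9 thousands, 3 hundreds, 5 tens, 9 ones (place-value notation) → 9×1000 + 3×100 + 5×10 + 9 = 9359 (decimal)
Convert 0b10001101101010 (binary) → 8192 + 512 + 256 + 64 + 32 + 8 + 2 = 9066 (decimal)
Compute |9359 - 9066| = 293
293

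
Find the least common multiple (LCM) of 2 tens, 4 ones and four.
Convert 2 tens, 4 ones (place-value notation) → 2×10 + 4 = 24 (decimal)
Convert four (English words) → 4 (decimal)
Compute lcm(24, 4) = 24
24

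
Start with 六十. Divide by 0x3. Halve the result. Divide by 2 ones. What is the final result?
Convert 六十 (Chinese numeral) → 6×10 = 60 (decimal)
Start: 60
Convert 0x3 (hexadecimal) → 3 (decimal)
60 ÷ 3 = 20
20 ÷ 2 = 10
Convert 2 ones (place-value notation) → 2 (decimal)
10 ÷ 2 = 5
5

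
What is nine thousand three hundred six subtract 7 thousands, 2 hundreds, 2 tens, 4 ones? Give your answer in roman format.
Convert nine thousand three hundred six (English words) → 9×1000 + 3×100 + 6 = 9306 (decimal)
Convert 7 thousands, 2 hundreds, 2 tens, 4 ones (place-value notation) → 7×1000 + 2×100 + 2×10 + 4 = 7224 (decimal)
Compute 9306 - 7224 = 2082
Convert 2082 (decimal) → 2082 = 1000 + 1000 + 50 + 10 + 10 + 10 + 1 + 1 → MMLXXXII (Roman numeral)
MMLXXXII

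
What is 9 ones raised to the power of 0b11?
Convert 9 ones (place-value notation) → 9 (decimal)
Convert 0b11 (binary) → 2 + 1 = 3 (decimal)
Compute 9 ^ 3 = 729
729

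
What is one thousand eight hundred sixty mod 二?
Convert one thousand eight hundred sixty (English words) → 1×1000 + 8×100 + 60 = 1860 (decimal)
Convert 二 (Chinese numeral) → 2 (decimal)
Compute 1860 mod 2 = 0
0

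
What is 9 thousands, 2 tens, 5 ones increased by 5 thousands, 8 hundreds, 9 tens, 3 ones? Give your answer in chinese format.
Convert 9 thousands, 2 tens, 5 ones (place-value notation) → 9×1000 + 2×10 + 5 = 9025 (decimal)
Convert 5 thousands, 8 hundreds, 9 tens, 3 ones (place-value notation) → 5×1000 + 8×100 + 9×10 + 3 = 5893 (decimal)
Compute 9025 + 5893 = 14918
Convert 14918 (decimal) → 14918 = 1×10000 + 4×1000 + 9×100 + 1×10 + 8 → 一万四千九百一十八 (Chinese numeral)
一万四千九百一十八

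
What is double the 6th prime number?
The 6th prime number = 13
Compute 13 × 2 = 26
26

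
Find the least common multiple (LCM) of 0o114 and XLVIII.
Convert 0o114 (octal) → 1×64 + 1×8 + 4 = 76 (decimal)
Convert XLVIII (Roman numeral) → 40 + 5 + 1 + 1 + 1 = 48 (decimal)
Compute lcm(76, 48) = 912
912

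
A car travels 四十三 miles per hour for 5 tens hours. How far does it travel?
Convert 四十三 (Chinese numeral) → 4×10 + 3 = 43 (decimal)
Convert 5 tens (place-value notation) → 5×10 = 50 (decimal)
Compute 43 × 50 = 2150
2150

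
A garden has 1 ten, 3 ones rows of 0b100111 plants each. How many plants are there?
Convert 0b100111 (binary) → 32 + 4 + 2 + 1 = 39 (decimal)
Convert 1 ten, 3 ones (place-value notation) → 1×10 + 3 = 13 (decimal)
Compute 39 × 13 = 507
507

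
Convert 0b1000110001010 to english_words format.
Convert 0b1000110001010 (binary) → 4096 + 256 + 128 + 8 + 2 = 4490 (decimal)
Convert 4490 (decimal) → 4490 = 4×1000 + 4×100 + 90 → four thousand four hundred ninety (English words)
four thousand four hundred ninety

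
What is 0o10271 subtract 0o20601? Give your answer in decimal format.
Convert 0o10271 (octal) → 1×4096 + 2×64 + 7×8 + 1 = 4281 (decimal)
Convert 0o20601 (octal) → 2×4096 + 6×64 + 1 = 8577 (decimal)
Compute 4281 - 8577 = -4296
-4296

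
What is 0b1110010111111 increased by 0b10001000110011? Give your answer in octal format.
Convert 0b1110010111111 (binary) → 4096 + 2048 + 1024 + 128 + 32 + 16 + 8 + 4 + 2 + 1 = 7359 (decimal)
Convert 0b10001000110011 (binary) → 8192 + 512 + 32 + 16 + 2 + 1 = 8755 (decimal)
Compute 7359 + 8755 = 16114
Convert 16114 (decimal) → 16114 = 3×4096 + 7×512 + 3×64 + 6×8 + 2 → 0o37362 (octal)
0o37362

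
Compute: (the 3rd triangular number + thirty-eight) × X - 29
Convert the 3rd triangular number (triangular index) → 3×4/2 = 6 (decimal)
Convert thirty-eight (English words) → 38 (decimal)
Convert X (Roman numeral) → 10 (decimal)
Expression in decimal: (6 + 38) × 10 - 29
Parentheses first: 6 + 38 = 44
Multiply: 44 × 10 = 440
Subtract: 440 - 29 = 411
411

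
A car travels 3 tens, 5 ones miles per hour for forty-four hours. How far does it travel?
Convert 3 tens, 5 ones (place-value notation) → 3×10 + 5 = 35 (decimal)
Convert forty-four (English words) → 44 (decimal)
Compute 35 × 44 = 1540
1540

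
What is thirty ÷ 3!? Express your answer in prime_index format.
Convert thirty (English words) → 30 (decimal)
Convert 3! (factorial) → 6 (decimal)
Compute 30 ÷ 6 = 5
Convert 5 (decimal) → the 3rd prime (prime index)
the 3rd prime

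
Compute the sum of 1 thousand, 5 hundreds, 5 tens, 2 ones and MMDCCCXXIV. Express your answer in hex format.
Convert 1 thousand, 5 hundreds, 5 tens, 2 ones (place-value notation) → 1×1000 + 5×100 + 5×10 + 2 = 1552 (decimal)
Convert MMDCCCXXIV (Roman numeral) → 1000 + 1000 + 500 + 100 + 100 + 100 + 10 + 10 + 4 = 2824 (decimal)
Compute 1552 + 2824 = 4376
Convert 4376 (decimal) → 4376 = 1×4096 + 1×256 + 1×16 + 8 → 0x1118 (hexadecimal)
0x1118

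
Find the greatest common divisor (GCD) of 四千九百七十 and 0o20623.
Convert 四千九百七十 (Chinese numeral) → 4×1000 + 9×100 + 7×10 = 4970 (decimal)
Convert 0o20623 (octal) → 2×4096 + 6×64 + 2×8 + 3 = 8595 (decimal)
Compute gcd(4970, 8595) = 5
5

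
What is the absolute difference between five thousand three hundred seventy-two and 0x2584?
Convert five thousand three hundred seventy-two (English words) → 5×1000 + 3×100 + 72 = 5372 (decimal)
Convert 0x2584 (hexadecimal) → 2×4096 + 5×256 + 8×16 + 4 = 9604 (decimal)
Compute |5372 - 9604| = 4232
4232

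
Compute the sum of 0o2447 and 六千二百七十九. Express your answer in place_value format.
Convert 0o2447 (octal) → 2×512 + 4×64 + 4×8 + 7 = 1319 (decimal)
Convert 六千二百七十九 (Chinese numeral) → 6×1000 + 2×100 + 7×10 + 9 = 6279 (decimal)
Compute 1319 + 6279 = 7598
Convert 7598 (decimal) → 7598 = 7×1000 + 5×100 + 9×10 + 8 → 7 thousands, 5 hundreds, 9 tens, 8 ones (place-value notation)
7 thousands, 5 hundreds, 9 tens, 8 ones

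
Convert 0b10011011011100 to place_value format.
Convert 0b10011011011100 (binary) → 8192 + 1024 + 512 + 128 + 64 + 16 + 8 + 4 = 9948 (decimal)
Convert 9948 (decimal) → 9948 = 9×1000 + 9×100 + 4×10 + 8 → 9 thousands, 9 hundreds, 4 tens, 8 ones (place-value notation)
9 thousands, 9 hundreds, 4 tens, 8 ones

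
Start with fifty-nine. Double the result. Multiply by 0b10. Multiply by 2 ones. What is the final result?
Convert fifty-nine (English words) → 59 (decimal)
Start: 59
59 × 2 = 118
Convert 0b10 (binary) → 2 (decimal)
118 × 2 = 236
Convert 2 ones (place-value notation) → 2 (decimal)
236 × 2 = 472
472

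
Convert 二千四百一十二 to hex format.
Convert 二千四百一十二 (Chinese numeral) → 2×1000 + 4×100 + 1×10 + 2 = 2412 (decimal)
Convert 2412 (decimal) → 2412 = 9×256 + 6×16 + 12 → 0x96C (hexadecimal)
0x96C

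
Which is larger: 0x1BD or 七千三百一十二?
Convert 0x1BD (hexadecimal) → 1×256 + 11×16 + 13 = 445 (decimal)
Convert 七千三百一十二 (Chinese numeral) → 7×1000 + 3×100 + 1×10 + 2 = 7312 (decimal)
Compare 445 vs 7312: larger = 7312
7312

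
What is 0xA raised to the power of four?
Convert 0xA (hexadecimal) → 10 (decimal)
Convert four (English words) → 4 (decimal)
Compute 10 ^ 4 = 10000
10000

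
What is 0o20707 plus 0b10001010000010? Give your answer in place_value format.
Convert 0o20707 (octal) → 2×4096 + 7×64 + 7 = 8647 (decimal)
Convert 0b10001010000010 (binary) → 8192 + 512 + 128 + 2 = 8834 (decimal)
Compute 8647 + 8834 = 17481
Convert 17481 (decimal) → 17481 = 17×1000 + 4×100 + 8×10 + 1 → 17 thousands, 4 hundreds, 8 tens, 1 one (place-value notation)
17 thousands, 4 hundreds, 8 tens, 1 one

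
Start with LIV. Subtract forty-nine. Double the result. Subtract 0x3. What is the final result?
Convert LIV (Roman numeral) → 50 + 4 = 54 (decimal)
Start: 54
Convert forty-nine (English words) → 49 (decimal)
54 - 49 = 5
5 × 2 = 10
Convert 0x3 (hexadecimal) → 3 (decimal)
10 - 3 = 7
7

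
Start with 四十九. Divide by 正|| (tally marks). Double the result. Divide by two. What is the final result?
Convert 四十九 (Chinese numeral) → 4×10 + 9 = 49 (decimal)
Start: 49
Convert 正|| (tally marks) → 5 + 2 = 7 (decimal)
49 ÷ 7 = 7
7 × 2 = 14
Convert two (English words) → 2 (decimal)
14 ÷ 2 = 7
7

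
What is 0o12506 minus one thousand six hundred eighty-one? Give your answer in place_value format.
Convert 0o12506 (octal) → 1×4096 + 2×512 + 5×64 + 6 = 5446 (decimal)
Convert one thousand six hundred eighty-one (English words) → 1×1000 + 6×100 + 81 = 1681 (decimal)
Compute 5446 - 1681 = 3765
Convert 3765 (decimal) → 3765 = 3×1000 + 7×100 + 6×10 + 5 → 3 thousands, 7 hundreds, 6 tens, 5 ones (place-value notation)
3 thousands, 7 hundreds, 6 tens, 5 ones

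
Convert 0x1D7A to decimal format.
Convert 0x1D7A (hexadecimal) → 1×4096 + 13×256 + 7×16 + 10 = 7546 (decimal)
7546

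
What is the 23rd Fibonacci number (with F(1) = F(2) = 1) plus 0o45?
The 23rd Fibonacci number (with F(1) = F(2) = 1) = 28657
Convert 0o45 (octal) → 4×8 + 5 = 37 (decimal)
Compute 28657 + 37 = 28694
28694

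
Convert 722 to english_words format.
Convert 722 (decimal) → 722 = 7×100 + 22 → seven hundred twenty-two (English words)
seven hundred twenty-two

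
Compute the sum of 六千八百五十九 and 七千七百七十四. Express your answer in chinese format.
Convert 六千八百五十九 (Chinese numeral) → 6×1000 + 8×100 + 5×10 + 9 = 6859 (decimal)
Convert 七千七百七十四 (Chinese numeral) → 7×1000 + 7×100 + 7×10 + 4 = 7774 (decimal)
Compute 6859 + 7774 = 14633
Convert 14633 (decimal) → 14633 = 1×10000 + 4×1000 + 6×100 + 3×10 + 3 → 一万四千六百三十三 (Chinese numeral)
一万四千六百三十三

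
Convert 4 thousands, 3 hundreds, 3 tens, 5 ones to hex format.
Convert 4 thousands, 3 hundreds, 3 tens, 5 ones (place-value notation) → 4×1000 + 3×100 + 3×10 + 5 = 4335 (decimal)
Convert 4335 (decimal) → 4335 = 1×4096 + 14×16 + 15 → 0x10EF (hexadecimal)
0x10EF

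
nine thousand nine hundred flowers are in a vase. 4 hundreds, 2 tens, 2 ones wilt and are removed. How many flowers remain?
Convert nine thousand nine hundred (English words) → 9×1000 + 9×100 = 9900 (decimal)
Convert 4 hundreds, 2 tens, 2 ones (place-value notation) → 4×100 + 2×10 + 2 = 422 (decimal)
Compute 9900 - 422 = 9478
9478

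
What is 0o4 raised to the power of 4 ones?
Convert 0o4 (octal) → 4 (decimal)
Convert 4 ones (place-value notation) → 4 (decimal)
Compute 4 ^ 4 = 256
256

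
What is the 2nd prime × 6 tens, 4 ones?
Convert the 2nd prime (prime index) → 3 (decimal)
Convert 6 tens, 4 ones (place-value notation) → 6×10 + 4 = 64 (decimal)
Compute 3 × 64 = 192
192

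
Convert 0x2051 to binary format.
Convert 0x2051 (hexadecimal) → 2×4096 + 5×16 + 1 = 8273 (decimal)
Convert 8273 (decimal) → 8273 = 8192 + 64 + 16 + 1 → 0b10000001010001 (binary)
0b10000001010001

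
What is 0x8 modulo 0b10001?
Convert 0x8 (hexadecimal) → 8 (decimal)
Convert 0b10001 (binary) → 16 + 1 = 17 (decimal)
Compute 8 mod 17 = 8
8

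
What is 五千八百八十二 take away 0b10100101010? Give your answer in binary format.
Convert 五千八百八十二 (Chinese numeral) → 5×1000 + 8×100 + 8×10 + 2 = 5882 (decimal)
Convert 0b10100101010 (binary) → 1024 + 256 + 32 + 8 + 2 = 1322 (decimal)
Compute 5882 - 1322 = 4560
Convert 4560 (decimal) → 4560 = 4096 + 256 + 128 + 64 + 16 → 0b1000111010000 (binary)
0b1000111010000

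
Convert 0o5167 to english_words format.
Convert 0o5167 (octal) → 5×512 + 1×64 + 6×8 + 7 = 2679 (decimal)
Convert 2679 (decimal) → 2679 = 2×1000 + 6×100 + 79 → two thousand six hundred seventy-nine (English words)
two thousand six hundred seventy-nine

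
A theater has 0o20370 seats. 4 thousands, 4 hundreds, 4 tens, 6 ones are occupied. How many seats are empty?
Convert 0o20370 (octal) → 2×4096 + 3×64 + 7×8 = 8440 (decimal)
Convert 4 thousands, 4 hundreds, 4 tens, 6 ones (place-value notation) → 4×1000 + 4×100 + 4×10 + 6 = 4446 (decimal)
Compute 8440 - 4446 = 3994
3994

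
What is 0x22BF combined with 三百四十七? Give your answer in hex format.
Convert 0x22BF (hexadecimal) → 2×4096 + 2×256 + 11×16 + 15 = 8895 (decimal)
Convert 三百四十七 (Chinese numeral) → 3×100 + 4×10 + 7 = 347 (decimal)
Compute 8895 + 347 = 9242
Convert 9242 (decimal) → 9242 = 2×4096 + 4×256 + 1×16 + 10 → 0x241A (hexadecimal)
0x241A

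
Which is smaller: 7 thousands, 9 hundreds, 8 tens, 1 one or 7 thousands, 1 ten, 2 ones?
Convert 7 thousands, 9 hundreds, 8 tens, 1 one (place-value notation) → 7×1000 + 9×100 + 8×10 + 1 = 7981 (decimal)
Convert 7 thousands, 1 ten, 2 ones (place-value notation) → 7×1000 + 1×10 + 2 = 7012 (decimal)
Compare 7981 vs 7012: smaller = 7012
7012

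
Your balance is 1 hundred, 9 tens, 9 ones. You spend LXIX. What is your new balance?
Convert 1 hundred, 9 tens, 9 ones (place-value notation) → 1×100 + 9×10 + 9 = 199 (decimal)
Convert LXIX (Roman numeral) → 50 + 10 + 9 = 69 (decimal)
Compute 199 - 69 = 130
130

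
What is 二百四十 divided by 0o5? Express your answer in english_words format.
Convert 二百四十 (Chinese numeral) → 2×100 + 4×10 = 240 (decimal)
Convert 0o5 (octal) → 5 (decimal)
Compute 240 ÷ 5 = 48
Convert 48 (decimal) → forty-eight (English words)
forty-eight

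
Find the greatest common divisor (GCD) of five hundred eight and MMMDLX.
Convert five hundred eight (English words) → 5×100 + 8 = 508 (decimal)
Convert MMMDLX (Roman numeral) → 1000 + 1000 + 1000 + 500 + 50 + 10 = 3560 (decimal)
Compute gcd(508, 3560) = 4
4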